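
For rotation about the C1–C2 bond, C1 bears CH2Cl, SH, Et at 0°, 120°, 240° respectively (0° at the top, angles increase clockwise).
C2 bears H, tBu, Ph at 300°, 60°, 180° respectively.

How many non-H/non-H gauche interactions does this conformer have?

Non-H gauche pairs: CH2Cl(0°)/tBu(60°); SH(120°)/tBu(60°); SH(120°)/Ph(180°); Et(240°)/Ph(180°) — 4 interactions.

4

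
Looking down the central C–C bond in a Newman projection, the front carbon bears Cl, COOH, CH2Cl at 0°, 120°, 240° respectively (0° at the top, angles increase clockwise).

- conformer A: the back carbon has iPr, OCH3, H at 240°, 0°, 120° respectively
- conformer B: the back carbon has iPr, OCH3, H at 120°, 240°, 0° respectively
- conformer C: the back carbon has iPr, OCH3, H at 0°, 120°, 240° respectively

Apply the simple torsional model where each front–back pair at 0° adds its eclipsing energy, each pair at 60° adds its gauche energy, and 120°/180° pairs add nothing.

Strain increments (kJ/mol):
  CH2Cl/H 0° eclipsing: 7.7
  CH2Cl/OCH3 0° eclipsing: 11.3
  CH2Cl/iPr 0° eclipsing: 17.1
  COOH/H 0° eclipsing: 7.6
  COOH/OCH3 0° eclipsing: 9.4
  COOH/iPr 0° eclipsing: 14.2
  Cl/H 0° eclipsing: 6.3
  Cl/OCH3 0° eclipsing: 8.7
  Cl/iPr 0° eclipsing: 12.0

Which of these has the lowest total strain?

A (eclipsed): Cl(0°)/OCH3(0°) eclipsed 8.7; COOH(120°)/H(120°) eclipsed 7.6; CH2Cl(240°)/iPr(240°) eclipsed 17.1 → 33.4 kJ/mol.
B (eclipsed): Cl(0°)/H(0°) eclipsed 6.3; COOH(120°)/iPr(120°) eclipsed 14.2; CH2Cl(240°)/OCH3(240°) eclipsed 11.3 → 31.8 kJ/mol.
C (eclipsed): Cl(0°)/iPr(0°) eclipsed 12.0; COOH(120°)/OCH3(120°) eclipsed 9.4; CH2Cl(240°)/H(240°) eclipsed 7.7 → 29.1 kJ/mol.
C has the lowest total (29.1 kJ/mol).

C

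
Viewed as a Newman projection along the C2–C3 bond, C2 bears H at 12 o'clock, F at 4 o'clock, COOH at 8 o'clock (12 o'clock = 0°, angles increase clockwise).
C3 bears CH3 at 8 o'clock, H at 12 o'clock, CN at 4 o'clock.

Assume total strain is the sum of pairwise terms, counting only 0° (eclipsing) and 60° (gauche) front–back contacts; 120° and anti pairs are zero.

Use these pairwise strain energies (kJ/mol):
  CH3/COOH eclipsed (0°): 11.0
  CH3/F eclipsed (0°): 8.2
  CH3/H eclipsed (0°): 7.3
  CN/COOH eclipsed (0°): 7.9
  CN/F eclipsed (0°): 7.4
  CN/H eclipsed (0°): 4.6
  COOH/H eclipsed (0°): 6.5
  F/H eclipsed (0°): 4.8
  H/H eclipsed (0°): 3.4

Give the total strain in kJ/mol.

This conformer (eclipsed): H–H eclipsed, F–CN eclipsed, COOH–CH3 eclipsed; 3.4 + 7.4 + 11.0 = 21.8 kJ/mol.

21.8 kJ/mol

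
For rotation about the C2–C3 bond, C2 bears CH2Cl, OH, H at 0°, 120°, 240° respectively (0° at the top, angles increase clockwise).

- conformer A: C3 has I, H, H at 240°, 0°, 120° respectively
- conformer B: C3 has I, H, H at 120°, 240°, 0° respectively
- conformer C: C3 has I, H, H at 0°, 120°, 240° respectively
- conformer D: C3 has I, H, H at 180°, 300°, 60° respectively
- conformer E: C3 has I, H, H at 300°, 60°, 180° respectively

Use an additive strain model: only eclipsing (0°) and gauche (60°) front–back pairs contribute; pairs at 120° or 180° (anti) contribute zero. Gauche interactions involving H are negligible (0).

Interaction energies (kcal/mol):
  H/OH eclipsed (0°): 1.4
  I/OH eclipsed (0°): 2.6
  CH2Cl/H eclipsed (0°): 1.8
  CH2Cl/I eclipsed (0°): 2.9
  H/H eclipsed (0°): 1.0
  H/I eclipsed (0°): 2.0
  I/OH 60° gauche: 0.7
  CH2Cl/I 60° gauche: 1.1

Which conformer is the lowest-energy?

A is eclipsed. CH2Cl at 0° is eclipsed with H at 0° (1.8); OH at 120° is eclipsed with H at 120° (1.4); H at 240° is eclipsed with I at 240° (2.0). Total 5.2 kcal/mol.
B is eclipsed. CH2Cl at 0° is eclipsed with H at 0° (1.8); OH at 120° is eclipsed with I at 120° (2.6); H at 240° is eclipsed with H at 240° (1.0). Total 5.4 kcal/mol.
C is eclipsed. CH2Cl at 0° is eclipsed with I at 0° (2.9); OH at 120° is eclipsed with H at 120° (1.4); H at 240° is eclipsed with H at 240° (1.0). Total 5.3 kcal/mol.
D is staggered. OH at 120° is gauche with I at 180° (0.7). Total 0.7 kcal/mol.
E is staggered. CH2Cl at 0° is gauche with I at 300° (1.1). Total 1.1 kcal/mol.
D has the lowest total (0.7 kcal/mol).

D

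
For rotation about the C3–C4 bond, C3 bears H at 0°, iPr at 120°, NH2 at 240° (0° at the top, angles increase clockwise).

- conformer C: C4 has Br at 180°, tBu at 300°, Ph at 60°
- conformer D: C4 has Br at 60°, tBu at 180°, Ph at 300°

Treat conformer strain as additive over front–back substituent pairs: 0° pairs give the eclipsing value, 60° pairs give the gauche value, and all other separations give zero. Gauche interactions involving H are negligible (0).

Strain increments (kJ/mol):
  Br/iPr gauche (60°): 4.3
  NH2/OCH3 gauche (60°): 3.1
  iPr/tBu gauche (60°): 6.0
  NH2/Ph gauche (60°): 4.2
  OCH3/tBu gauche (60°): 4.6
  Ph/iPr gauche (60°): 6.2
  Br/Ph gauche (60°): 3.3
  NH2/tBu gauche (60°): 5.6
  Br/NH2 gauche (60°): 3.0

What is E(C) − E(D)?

C is staggered. iPr at 120° is gauche with Br at 180° (4.3); iPr at 120° is gauche with Ph at 60° (6.2); NH2 at 240° is gauche with Br at 180° (3.0); NH2 at 240° is gauche with tBu at 300° (5.6). Total 19.1 kJ/mol.
D is staggered. iPr at 120° is gauche with Br at 60° (4.3); iPr at 120° is gauche with tBu at 180° (6.0); NH2 at 240° is gauche with tBu at 180° (5.6); NH2 at 240° is gauche with Ph at 300° (4.2). Total 20.1 kJ/mol.
E(C) − E(D) = 19.1 − 20.1 = -1.0 kJ/mol.

-1.0 kJ/mol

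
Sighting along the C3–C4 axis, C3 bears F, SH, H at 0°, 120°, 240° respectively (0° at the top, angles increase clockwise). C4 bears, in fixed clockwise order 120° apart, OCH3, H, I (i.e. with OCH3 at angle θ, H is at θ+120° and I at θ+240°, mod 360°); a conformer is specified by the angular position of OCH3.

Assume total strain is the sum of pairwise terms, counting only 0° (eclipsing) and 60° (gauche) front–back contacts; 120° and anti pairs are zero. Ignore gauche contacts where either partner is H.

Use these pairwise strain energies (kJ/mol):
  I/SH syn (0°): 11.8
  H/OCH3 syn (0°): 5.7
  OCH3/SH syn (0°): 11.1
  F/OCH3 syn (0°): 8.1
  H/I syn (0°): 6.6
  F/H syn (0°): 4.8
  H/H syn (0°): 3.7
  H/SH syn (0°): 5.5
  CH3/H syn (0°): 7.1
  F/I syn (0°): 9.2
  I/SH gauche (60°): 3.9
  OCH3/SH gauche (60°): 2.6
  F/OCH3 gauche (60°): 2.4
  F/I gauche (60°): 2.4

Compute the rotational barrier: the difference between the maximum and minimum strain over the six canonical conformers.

OCH3 at 0° (eclipsed): F(0°)/OCH3(0°) eclipsed 8.1; SH(120°)/H(120°) eclipsed 5.5; H(240°)/I(240°) eclipsed 6.6 → 20.2 kJ/mol.
OCH3 at 60° (staggered): F(0°)/OCH3(60°) gauche 2.4; F(0°)/I(300°) gauche 2.4; SH(120°)/OCH3(60°) gauche 2.6 → 7.4 kJ/mol.
OCH3 at 120° (eclipsed): F(0°)/I(0°) eclipsed 9.2; SH(120°)/OCH3(120°) eclipsed 11.1; H(240°)/H(240°) eclipsed 3.7 → 24.0 kJ/mol.
OCH3 at 180° (staggered): F(0°)/I(60°) gauche 2.4; SH(120°)/OCH3(180°) gauche 2.6; SH(120°)/I(60°) gauche 3.9 → 8.9 kJ/mol.
OCH3 at 240° (eclipsed): F(0°)/H(0°) eclipsed 4.8; SH(120°)/I(120°) eclipsed 11.8; H(240°)/OCH3(240°) eclipsed 5.7 → 22.3 kJ/mol.
OCH3 at 300° (staggered): F(0°)/OCH3(300°) gauche 2.4; SH(120°)/I(180°) gauche 3.9 → 6.3 kJ/mol.
Max at 120° (24.0 kJ/mol), min at 300° (6.3 kJ/mol); barrier = 17.7 kJ/mol.

17.7 kJ/mol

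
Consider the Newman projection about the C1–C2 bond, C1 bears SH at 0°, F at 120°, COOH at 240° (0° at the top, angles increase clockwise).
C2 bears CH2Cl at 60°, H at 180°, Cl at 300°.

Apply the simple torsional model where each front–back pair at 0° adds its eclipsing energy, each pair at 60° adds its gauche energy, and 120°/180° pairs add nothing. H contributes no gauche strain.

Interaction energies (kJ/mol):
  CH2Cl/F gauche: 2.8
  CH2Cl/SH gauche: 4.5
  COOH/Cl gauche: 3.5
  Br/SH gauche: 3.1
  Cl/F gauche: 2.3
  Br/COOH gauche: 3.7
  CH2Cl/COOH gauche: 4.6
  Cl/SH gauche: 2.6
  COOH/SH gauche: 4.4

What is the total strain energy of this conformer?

13.4 kJ/mol

This conformer (staggered): SH(0°)/CH2Cl(60°) gauche 4.5; SH(0°)/Cl(300°) gauche 2.6; F(120°)/CH2Cl(60°) gauche 2.8; COOH(240°)/Cl(300°) gauche 3.5 → 13.4 kJ/mol.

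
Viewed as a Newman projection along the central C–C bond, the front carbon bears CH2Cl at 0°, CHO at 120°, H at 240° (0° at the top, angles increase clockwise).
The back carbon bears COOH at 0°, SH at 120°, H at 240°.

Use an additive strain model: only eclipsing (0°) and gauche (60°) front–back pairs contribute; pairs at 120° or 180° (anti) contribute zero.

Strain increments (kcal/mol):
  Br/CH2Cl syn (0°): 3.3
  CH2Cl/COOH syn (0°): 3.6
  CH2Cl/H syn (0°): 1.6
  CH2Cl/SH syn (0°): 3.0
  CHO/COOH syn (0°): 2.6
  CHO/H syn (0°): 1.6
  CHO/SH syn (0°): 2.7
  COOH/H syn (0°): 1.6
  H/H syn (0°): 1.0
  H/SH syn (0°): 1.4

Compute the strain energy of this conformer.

This conformer (eclipsed): CH2Cl–COOH eclipsed, CHO–SH eclipsed, H–H eclipsed; 3.6 + 2.7 + 1.0 = 7.3 kcal/mol.

7.3 kcal/mol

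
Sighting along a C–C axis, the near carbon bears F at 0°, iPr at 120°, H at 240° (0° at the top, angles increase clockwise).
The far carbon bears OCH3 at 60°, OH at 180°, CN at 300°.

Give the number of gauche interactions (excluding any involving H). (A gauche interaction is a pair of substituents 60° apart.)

4

Non-H gauche pairs: F(0°)/OCH3(60°); F(0°)/CN(300°); iPr(120°)/OCH3(60°); iPr(120°)/OH(180°) — 4 interactions.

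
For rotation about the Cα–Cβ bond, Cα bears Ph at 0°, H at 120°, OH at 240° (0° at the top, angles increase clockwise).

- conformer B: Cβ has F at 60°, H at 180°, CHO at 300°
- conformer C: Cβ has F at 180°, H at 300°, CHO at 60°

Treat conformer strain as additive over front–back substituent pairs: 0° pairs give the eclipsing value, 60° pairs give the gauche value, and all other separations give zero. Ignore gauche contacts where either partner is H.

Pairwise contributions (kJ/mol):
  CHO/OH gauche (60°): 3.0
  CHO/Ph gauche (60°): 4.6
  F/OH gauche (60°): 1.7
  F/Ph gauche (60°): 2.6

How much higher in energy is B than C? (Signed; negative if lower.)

+3.9 kJ/mol

B (staggered): Ph(0°)/F(60°) gauche 2.6; Ph(0°)/CHO(300°) gauche 4.6; OH(240°)/CHO(300°) gauche 3.0 → 10.2 kJ/mol.
C (staggered): Ph(0°)/CHO(60°) gauche 4.6; OH(240°)/F(180°) gauche 1.7 → 6.3 kJ/mol.
E(B) − E(C) = 10.2 − 6.3 = +3.9 kJ/mol.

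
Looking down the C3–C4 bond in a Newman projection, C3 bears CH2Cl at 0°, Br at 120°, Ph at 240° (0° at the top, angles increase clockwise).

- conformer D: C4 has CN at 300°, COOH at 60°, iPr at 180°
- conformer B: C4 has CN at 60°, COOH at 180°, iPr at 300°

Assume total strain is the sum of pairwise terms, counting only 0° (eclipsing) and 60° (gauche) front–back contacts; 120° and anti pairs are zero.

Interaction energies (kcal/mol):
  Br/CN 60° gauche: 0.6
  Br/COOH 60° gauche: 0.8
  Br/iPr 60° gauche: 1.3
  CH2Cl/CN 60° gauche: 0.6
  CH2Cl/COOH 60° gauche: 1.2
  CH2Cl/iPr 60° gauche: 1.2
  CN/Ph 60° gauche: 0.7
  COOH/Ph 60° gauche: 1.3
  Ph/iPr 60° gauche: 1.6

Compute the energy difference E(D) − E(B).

D is staggered. CH2Cl at 0° is gauche with CN at 300° (0.6); CH2Cl at 0° is gauche with COOH at 60° (1.2); Br at 120° is gauche with COOH at 60° (0.8); Br at 120° is gauche with iPr at 180° (1.3); Ph at 240° is gauche with CN at 300° (0.7); Ph at 240° is gauche with iPr at 180° (1.6). Total 6.2 kcal/mol.
B is staggered. CH2Cl at 0° is gauche with CN at 60° (0.6); CH2Cl at 0° is gauche with iPr at 300° (1.2); Br at 120° is gauche with CN at 60° (0.6); Br at 120° is gauche with COOH at 180° (0.8); Ph at 240° is gauche with COOH at 180° (1.3); Ph at 240° is gauche with iPr at 300° (1.6). Total 6.1 kcal/mol.
E(D) − E(B) = 6.2 − 6.1 = +0.1 kcal/mol.

+0.1 kcal/mol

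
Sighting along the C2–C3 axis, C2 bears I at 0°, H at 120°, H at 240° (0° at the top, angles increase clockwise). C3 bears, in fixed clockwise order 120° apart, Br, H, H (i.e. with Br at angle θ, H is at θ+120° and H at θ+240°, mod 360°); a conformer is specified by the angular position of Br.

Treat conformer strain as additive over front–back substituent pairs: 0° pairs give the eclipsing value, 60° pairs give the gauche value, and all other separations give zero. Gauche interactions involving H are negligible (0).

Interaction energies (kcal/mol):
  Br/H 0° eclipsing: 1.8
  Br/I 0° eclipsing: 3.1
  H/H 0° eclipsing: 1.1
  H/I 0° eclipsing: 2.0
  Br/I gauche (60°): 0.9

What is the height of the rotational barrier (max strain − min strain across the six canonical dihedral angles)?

5.3 kcal/mol

Br at 0° is eclipsed. I at 0° is eclipsed with Br at 0° (3.1); H at 120° is eclipsed with H at 120° (1.1); H at 240° is eclipsed with H at 240° (1.1). Total 5.3 kcal/mol.
Br at 60° is staggered. I at 0° is gauche with Br at 60° (0.9). Total 0.9 kcal/mol.
Br at 120° is eclipsed. I at 0° is eclipsed with H at 0° (2.0); H at 120° is eclipsed with Br at 120° (1.8); H at 240° is eclipsed with H at 240° (1.1). Total 4.9 kcal/mol.
Br at 180° (staggered): no non-H gauche contacts → 0.0 kcal/mol.
Br at 240° is eclipsed. I at 0° is eclipsed with H at 0° (2.0); H at 120° is eclipsed with H at 120° (1.1); H at 240° is eclipsed with Br at 240° (1.8). Total 4.9 kcal/mol.
Br at 300° is staggered. I at 0° is gauche with Br at 300° (0.9). Total 0.9 kcal/mol.
Max at 0° (5.3 kcal/mol), min at 180° (0.0 kcal/mol); barrier = 5.3 kcal/mol.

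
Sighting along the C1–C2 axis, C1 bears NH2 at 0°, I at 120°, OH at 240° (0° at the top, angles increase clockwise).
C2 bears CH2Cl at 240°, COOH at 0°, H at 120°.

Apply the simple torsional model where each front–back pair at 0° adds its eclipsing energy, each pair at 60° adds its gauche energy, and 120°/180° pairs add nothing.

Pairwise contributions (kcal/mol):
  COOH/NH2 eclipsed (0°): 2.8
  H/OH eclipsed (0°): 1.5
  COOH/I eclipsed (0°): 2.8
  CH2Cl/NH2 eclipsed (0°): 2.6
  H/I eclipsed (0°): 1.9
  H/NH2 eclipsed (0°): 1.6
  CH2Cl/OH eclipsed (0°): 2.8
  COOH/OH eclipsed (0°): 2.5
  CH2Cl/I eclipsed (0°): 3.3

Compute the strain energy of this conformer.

7.5 kcal/mol

This conformer (eclipsed): NH2(0°)/COOH(0°) eclipsed 2.8; I(120°)/H(120°) eclipsed 1.9; OH(240°)/CH2Cl(240°) eclipsed 2.8 → 7.5 kcal/mol.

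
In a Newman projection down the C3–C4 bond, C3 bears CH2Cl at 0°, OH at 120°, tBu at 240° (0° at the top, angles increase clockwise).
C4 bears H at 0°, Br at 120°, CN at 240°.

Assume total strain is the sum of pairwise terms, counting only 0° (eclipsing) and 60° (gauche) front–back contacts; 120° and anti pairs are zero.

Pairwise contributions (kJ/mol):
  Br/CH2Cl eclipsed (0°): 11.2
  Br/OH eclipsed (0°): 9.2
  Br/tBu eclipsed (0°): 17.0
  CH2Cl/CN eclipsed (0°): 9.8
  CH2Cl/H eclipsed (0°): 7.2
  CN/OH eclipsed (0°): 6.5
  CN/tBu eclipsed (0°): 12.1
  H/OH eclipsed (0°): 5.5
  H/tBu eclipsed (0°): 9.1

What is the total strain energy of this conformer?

This conformer (eclipsed): CH2Cl(0°)/H(0°) eclipsed 7.2; OH(120°)/Br(120°) eclipsed 9.2; tBu(240°)/CN(240°) eclipsed 12.1 → 28.5 kJ/mol.

28.5 kJ/mol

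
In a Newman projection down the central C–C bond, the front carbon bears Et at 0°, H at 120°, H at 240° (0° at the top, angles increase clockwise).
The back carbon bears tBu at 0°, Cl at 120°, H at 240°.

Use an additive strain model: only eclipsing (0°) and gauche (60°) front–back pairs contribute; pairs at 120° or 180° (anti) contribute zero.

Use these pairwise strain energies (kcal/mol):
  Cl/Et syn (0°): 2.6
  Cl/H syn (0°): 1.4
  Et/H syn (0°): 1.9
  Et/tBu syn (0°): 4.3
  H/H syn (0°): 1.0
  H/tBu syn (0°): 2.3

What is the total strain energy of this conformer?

This conformer (eclipsed): Et–tBu eclipsed, H–Cl eclipsed, H–H eclipsed; 4.3 + 1.4 + 1.0 = 6.7 kcal/mol.

6.7 kcal/mol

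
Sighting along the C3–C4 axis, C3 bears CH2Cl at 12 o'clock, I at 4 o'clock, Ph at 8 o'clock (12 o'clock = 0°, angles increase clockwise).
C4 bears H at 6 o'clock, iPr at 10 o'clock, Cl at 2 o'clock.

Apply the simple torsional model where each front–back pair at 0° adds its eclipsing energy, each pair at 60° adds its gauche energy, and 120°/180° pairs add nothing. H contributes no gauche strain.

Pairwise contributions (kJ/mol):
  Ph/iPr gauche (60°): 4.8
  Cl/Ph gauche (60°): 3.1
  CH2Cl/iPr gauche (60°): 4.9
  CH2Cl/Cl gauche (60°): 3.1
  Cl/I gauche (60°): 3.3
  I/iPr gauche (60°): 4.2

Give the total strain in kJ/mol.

This conformer (staggered): CH2Cl(0°)/iPr(300°) gauche 4.9; CH2Cl(0°)/Cl(60°) gauche 3.1; I(120°)/Cl(60°) gauche 3.3; Ph(240°)/iPr(300°) gauche 4.8 → 16.1 kJ/mol.

16.1 kJ/mol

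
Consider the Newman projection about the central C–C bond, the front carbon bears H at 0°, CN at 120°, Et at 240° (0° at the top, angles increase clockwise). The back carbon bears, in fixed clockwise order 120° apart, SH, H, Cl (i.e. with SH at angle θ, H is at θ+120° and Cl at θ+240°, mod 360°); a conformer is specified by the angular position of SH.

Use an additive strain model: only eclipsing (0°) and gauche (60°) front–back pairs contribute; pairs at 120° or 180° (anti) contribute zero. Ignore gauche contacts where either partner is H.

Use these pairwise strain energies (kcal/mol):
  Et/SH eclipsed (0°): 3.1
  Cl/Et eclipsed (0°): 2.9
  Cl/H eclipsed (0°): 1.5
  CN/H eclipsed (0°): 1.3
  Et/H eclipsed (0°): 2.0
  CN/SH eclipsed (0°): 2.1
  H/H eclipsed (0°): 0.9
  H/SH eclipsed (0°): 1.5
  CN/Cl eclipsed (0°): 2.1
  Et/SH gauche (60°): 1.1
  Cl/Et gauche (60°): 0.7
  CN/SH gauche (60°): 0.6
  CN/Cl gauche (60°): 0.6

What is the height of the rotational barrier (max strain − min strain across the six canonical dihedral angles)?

4.8 kcal/mol

SH at 0° is eclipsed. H at 0° is eclipsed with SH at 0° (1.5); CN at 120° is eclipsed with H at 120° (1.3); Et at 240° is eclipsed with Cl at 240° (2.9). Total 5.7 kcal/mol.
SH at 60° is staggered. CN at 120° is gauche with SH at 60° (0.6); Et at 240° is gauche with Cl at 300° (0.7). Total 1.3 kcal/mol.
SH at 120° is eclipsed. H at 0° is eclipsed with Cl at 0° (1.5); CN at 120° is eclipsed with SH at 120° (2.1); Et at 240° is eclipsed with H at 240° (2.0). Total 5.6 kcal/mol.
SH at 180° is staggered. CN at 120° is gauche with SH at 180° (0.6); CN at 120° is gauche with Cl at 60° (0.6); Et at 240° is gauche with SH at 180° (1.1). Total 2.3 kcal/mol.
SH at 240° is eclipsed. H at 0° is eclipsed with H at 0° (0.9); CN at 120° is eclipsed with Cl at 120° (2.1); Et at 240° is eclipsed with SH at 240° (3.1). Total 6.1 kcal/mol.
SH at 300° is staggered. CN at 120° is gauche with Cl at 180° (0.6); Et at 240° is gauche with SH at 300° (1.1); Et at 240° is gauche with Cl at 180° (0.7). Total 2.4 kcal/mol.
Max at 240° (6.1 kcal/mol), min at 60° (1.3 kcal/mol); barrier = 4.8 kcal/mol.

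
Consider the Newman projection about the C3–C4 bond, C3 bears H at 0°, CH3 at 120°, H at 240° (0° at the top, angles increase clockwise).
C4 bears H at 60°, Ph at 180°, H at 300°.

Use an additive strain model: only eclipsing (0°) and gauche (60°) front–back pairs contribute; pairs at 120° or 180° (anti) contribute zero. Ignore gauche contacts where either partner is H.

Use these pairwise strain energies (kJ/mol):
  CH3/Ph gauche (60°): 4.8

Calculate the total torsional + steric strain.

4.8 kJ/mol

This conformer is staggered. CH3 at 120° is gauche with Ph at 180° (4.8). Total 4.8 kJ/mol.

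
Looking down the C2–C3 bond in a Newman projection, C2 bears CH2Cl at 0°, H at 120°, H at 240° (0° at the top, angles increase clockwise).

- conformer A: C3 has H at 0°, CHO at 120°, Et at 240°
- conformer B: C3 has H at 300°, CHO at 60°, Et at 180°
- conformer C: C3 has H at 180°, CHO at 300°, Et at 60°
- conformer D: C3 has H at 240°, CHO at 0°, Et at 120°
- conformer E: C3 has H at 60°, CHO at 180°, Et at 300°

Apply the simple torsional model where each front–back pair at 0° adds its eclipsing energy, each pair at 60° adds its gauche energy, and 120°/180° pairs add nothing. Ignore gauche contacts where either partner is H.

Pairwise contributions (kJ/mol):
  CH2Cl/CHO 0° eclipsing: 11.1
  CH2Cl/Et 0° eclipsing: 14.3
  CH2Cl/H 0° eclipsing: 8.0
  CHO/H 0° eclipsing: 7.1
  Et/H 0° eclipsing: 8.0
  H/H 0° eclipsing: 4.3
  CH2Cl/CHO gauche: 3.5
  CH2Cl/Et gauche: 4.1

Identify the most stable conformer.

A (eclipsed): CH2Cl–H eclipsed, H–CHO eclipsed, H–Et eclipsed; 8.0 + 7.1 + 8.0 = 23.1 kJ/mol.
B (staggered): CH2Cl–CHO gauche; 3.5 = 3.5 kJ/mol.
C (staggered): CH2Cl–CHO gauche, CH2Cl–Et gauche; 3.5 + 4.1 = 7.6 kJ/mol.
D (eclipsed): CH2Cl–CHO eclipsed, H–Et eclipsed, H–H eclipsed; 11.1 + 8.0 + 4.3 = 23.4 kJ/mol.
E (staggered): CH2Cl–Et gauche; 4.1 = 4.1 kJ/mol.
B has the lowest total (3.5 kJ/mol).

B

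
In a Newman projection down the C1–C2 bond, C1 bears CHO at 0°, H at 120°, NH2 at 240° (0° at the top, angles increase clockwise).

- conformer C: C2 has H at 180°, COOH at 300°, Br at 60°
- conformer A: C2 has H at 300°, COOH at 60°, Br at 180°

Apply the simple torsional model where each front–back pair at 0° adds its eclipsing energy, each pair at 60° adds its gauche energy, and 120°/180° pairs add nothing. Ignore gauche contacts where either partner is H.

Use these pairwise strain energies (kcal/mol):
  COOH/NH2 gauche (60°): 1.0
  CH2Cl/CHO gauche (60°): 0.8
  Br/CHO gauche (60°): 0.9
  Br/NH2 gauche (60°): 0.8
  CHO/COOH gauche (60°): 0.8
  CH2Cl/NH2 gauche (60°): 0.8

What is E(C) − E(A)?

C (staggered): CHO(0°)/COOH(300°) gauche 0.8; CHO(0°)/Br(60°) gauche 0.9; NH2(240°)/COOH(300°) gauche 1.0 → 2.7 kcal/mol.
A (staggered): CHO(0°)/COOH(60°) gauche 0.8; NH2(240°)/Br(180°) gauche 0.8 → 1.6 kcal/mol.
E(C) − E(A) = 2.7 − 1.6 = +1.1 kcal/mol.

+1.1 kcal/mol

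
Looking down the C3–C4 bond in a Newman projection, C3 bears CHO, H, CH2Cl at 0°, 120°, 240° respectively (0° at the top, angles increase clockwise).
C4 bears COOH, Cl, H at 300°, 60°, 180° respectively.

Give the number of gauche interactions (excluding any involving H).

Non-H gauche pairs: CHO(0°)/COOH(300°); CHO(0°)/Cl(60°); CH2Cl(240°)/COOH(300°) — 3 interactions.

3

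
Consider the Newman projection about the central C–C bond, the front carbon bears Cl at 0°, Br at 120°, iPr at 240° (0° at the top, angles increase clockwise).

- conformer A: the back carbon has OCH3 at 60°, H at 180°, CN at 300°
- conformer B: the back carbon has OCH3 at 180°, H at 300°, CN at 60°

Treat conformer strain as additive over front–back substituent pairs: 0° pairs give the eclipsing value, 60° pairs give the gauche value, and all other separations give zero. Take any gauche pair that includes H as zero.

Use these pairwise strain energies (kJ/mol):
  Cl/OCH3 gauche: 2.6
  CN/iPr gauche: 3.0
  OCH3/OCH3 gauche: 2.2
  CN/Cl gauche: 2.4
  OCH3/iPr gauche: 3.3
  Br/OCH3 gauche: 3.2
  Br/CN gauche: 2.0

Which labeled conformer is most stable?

B

A (staggered): Cl(0°)/OCH3(60°) gauche 2.6; Cl(0°)/CN(300°) gauche 2.4; Br(120°)/OCH3(60°) gauche 3.2; iPr(240°)/CN(300°) gauche 3.0 → 11.2 kJ/mol.
B (staggered): Cl(0°)/CN(60°) gauche 2.4; Br(120°)/OCH3(180°) gauche 3.2; Br(120°)/CN(60°) gauche 2.0; iPr(240°)/OCH3(180°) gauche 3.3 → 10.9 kJ/mol.
B has the lowest total (10.9 kJ/mol).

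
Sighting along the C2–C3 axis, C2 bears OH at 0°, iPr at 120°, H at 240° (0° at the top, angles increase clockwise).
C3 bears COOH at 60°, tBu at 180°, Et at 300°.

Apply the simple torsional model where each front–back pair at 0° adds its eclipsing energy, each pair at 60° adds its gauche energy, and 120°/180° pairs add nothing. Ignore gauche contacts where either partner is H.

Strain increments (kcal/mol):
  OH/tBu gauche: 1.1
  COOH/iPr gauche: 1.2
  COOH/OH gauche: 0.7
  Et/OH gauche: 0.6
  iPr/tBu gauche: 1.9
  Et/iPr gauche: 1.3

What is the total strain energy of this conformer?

4.4 kcal/mol

This conformer (staggered): OH–COOH gauche, OH–Et gauche, iPr–COOH gauche, iPr–tBu gauche; 0.7 + 0.6 + 1.2 + 1.9 = 4.4 kcal/mol.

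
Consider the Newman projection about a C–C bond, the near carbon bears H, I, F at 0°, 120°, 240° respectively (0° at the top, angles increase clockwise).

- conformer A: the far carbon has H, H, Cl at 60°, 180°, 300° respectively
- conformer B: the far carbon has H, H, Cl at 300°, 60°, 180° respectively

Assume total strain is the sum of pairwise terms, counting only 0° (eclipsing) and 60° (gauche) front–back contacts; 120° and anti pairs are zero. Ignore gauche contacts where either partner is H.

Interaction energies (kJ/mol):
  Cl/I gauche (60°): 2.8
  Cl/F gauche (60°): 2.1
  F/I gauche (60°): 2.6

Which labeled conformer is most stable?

A

A (staggered): F(240°)/Cl(300°) gauche 2.1 → 2.1 kJ/mol.
B (staggered): I(120°)/Cl(180°) gauche 2.8; F(240°)/Cl(180°) gauche 2.1 → 4.9 kJ/mol.
A has the lowest total (2.1 kJ/mol).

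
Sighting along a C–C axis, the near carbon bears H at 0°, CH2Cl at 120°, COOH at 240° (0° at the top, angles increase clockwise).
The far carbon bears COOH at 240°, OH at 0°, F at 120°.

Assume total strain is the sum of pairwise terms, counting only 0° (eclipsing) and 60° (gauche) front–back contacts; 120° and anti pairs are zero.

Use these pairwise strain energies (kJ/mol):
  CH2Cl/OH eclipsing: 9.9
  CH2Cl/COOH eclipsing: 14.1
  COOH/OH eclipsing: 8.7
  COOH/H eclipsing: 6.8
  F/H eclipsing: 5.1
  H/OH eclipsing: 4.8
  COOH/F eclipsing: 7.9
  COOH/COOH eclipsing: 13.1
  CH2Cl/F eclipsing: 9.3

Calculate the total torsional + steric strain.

27.2 kJ/mol

This conformer (eclipsed): H(0°)/OH(0°) eclipsed 4.8; CH2Cl(120°)/F(120°) eclipsed 9.3; COOH(240°)/COOH(240°) eclipsed 13.1 → 27.2 kJ/mol.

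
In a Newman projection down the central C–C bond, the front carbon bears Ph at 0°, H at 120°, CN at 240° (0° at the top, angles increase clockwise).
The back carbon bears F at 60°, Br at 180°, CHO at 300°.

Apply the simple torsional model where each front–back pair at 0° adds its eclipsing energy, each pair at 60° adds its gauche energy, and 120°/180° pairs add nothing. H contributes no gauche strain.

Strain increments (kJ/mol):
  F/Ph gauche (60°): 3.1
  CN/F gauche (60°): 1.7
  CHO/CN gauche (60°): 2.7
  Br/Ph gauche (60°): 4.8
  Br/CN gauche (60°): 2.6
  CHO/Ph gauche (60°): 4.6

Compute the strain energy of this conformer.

13.0 kJ/mol

This conformer (staggered): Ph(0°)/F(60°) gauche 3.1; Ph(0°)/CHO(300°) gauche 4.6; CN(240°)/Br(180°) gauche 2.6; CN(240°)/CHO(300°) gauche 2.7 → 13.0 kJ/mol.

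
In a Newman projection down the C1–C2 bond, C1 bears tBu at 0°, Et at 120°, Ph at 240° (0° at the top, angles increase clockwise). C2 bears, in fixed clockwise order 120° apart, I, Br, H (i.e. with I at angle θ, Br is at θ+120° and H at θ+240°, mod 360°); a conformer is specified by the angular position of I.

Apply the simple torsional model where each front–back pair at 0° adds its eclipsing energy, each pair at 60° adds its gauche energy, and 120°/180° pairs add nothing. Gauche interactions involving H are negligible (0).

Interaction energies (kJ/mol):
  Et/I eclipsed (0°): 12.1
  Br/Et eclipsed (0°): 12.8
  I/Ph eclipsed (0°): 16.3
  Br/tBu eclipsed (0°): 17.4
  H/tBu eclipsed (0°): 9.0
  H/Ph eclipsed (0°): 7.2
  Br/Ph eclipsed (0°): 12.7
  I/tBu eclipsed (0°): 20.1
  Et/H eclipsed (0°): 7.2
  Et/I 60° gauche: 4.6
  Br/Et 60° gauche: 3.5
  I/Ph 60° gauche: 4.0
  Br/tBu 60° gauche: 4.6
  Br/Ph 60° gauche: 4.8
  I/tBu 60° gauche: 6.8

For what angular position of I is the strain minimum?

180°

I at 0° (eclipsed): tBu–I eclipsed, Et–Br eclipsed, Ph–H eclipsed; 20.1 + 12.8 + 7.2 = 40.1 kJ/mol.
I at 60° (staggered): tBu–I gauche, Et–I gauche, Et–Br gauche, Ph–Br gauche; 6.8 + 4.6 + 3.5 + 4.8 = 19.7 kJ/mol.
I at 120° (eclipsed): tBu–H eclipsed, Et–I eclipsed, Ph–Br eclipsed; 9.0 + 12.1 + 12.7 = 33.8 kJ/mol.
I at 180° (staggered): tBu–Br gauche, Et–I gauche, Ph–I gauche, Ph–Br gauche; 4.6 + 4.6 + 4.0 + 4.8 = 18.0 kJ/mol.
I at 240° (eclipsed): tBu–Br eclipsed, Et–H eclipsed, Ph–I eclipsed; 17.4 + 7.2 + 16.3 = 40.9 kJ/mol.
I at 300° (staggered): tBu–I gauche, tBu–Br gauche, Et–Br gauche, Ph–I gauche; 6.8 + 4.6 + 3.5 + 4.0 = 18.9 kJ/mol.
The minimum (18.0 kJ/mol) occurs with I at 180°.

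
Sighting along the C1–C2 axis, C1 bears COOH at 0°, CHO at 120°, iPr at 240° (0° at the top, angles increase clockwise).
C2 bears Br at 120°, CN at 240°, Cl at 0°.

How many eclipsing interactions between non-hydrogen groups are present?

3

Non-H eclipsing pairs: COOH(0°)/Cl(0°); CHO(120°)/Br(120°); iPr(240°)/CN(240°) — 3 interactions.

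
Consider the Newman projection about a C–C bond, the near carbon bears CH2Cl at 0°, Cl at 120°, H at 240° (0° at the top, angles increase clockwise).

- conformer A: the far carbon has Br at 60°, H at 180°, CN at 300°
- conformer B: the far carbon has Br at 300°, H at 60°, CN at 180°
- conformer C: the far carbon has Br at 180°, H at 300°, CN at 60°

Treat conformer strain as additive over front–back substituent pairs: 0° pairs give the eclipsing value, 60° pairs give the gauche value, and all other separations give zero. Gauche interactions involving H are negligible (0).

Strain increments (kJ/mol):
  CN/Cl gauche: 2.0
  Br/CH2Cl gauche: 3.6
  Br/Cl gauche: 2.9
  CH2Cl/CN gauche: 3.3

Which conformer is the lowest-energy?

A (staggered): CH2Cl(0°)/Br(60°) gauche 3.6; CH2Cl(0°)/CN(300°) gauche 3.3; Cl(120°)/Br(60°) gauche 2.9 → 9.8 kJ/mol.
B (staggered): CH2Cl(0°)/Br(300°) gauche 3.6; Cl(120°)/CN(180°) gauche 2.0 → 5.6 kJ/mol.
C (staggered): CH2Cl(0°)/CN(60°) gauche 3.3; Cl(120°)/Br(180°) gauche 2.9; Cl(120°)/CN(60°) gauche 2.0 → 8.2 kJ/mol.
B has the lowest total (5.6 kJ/mol).

B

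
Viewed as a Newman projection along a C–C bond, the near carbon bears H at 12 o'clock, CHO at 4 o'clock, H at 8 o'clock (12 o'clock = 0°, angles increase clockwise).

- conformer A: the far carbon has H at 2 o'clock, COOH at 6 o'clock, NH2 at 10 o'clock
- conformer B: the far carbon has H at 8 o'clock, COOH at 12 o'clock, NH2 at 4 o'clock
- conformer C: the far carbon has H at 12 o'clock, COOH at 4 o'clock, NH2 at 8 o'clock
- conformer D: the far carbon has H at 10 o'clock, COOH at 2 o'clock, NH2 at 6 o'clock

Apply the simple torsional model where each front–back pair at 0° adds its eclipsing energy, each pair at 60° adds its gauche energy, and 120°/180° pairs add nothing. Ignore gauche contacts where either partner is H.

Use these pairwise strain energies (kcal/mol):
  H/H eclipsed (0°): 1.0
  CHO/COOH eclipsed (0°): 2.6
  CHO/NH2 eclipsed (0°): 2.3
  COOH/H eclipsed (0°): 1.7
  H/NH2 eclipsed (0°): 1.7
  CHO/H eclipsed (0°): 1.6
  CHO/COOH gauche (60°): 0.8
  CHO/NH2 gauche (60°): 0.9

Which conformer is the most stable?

A

A (staggered): CHO–COOH gauche; 0.8 = 0.8 kcal/mol.
B (eclipsed): H–COOH eclipsed, CHO–NH2 eclipsed, H–H eclipsed; 1.7 + 2.3 + 1.0 = 5.0 kcal/mol.
C (eclipsed): H–H eclipsed, CHO–COOH eclipsed, H–NH2 eclipsed; 1.0 + 2.6 + 1.7 = 5.3 kcal/mol.
D (staggered): CHO–COOH gauche, CHO–NH2 gauche; 0.8 + 0.9 = 1.7 kcal/mol.
A has the lowest total (0.8 kcal/mol).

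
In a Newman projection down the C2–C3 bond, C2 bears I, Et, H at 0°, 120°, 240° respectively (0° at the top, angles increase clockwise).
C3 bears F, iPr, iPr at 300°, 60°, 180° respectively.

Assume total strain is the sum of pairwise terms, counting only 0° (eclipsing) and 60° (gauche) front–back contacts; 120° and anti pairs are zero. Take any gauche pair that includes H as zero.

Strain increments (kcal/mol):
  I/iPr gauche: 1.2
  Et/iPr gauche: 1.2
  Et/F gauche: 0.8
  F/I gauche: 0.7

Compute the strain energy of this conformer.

4.3 kcal/mol

This conformer (staggered): I(0°)/F(300°) gauche 0.7; I(0°)/iPr(60°) gauche 1.2; Et(120°)/iPr(60°) gauche 1.2; Et(120°)/iPr(180°) gauche 1.2 → 4.3 kcal/mol.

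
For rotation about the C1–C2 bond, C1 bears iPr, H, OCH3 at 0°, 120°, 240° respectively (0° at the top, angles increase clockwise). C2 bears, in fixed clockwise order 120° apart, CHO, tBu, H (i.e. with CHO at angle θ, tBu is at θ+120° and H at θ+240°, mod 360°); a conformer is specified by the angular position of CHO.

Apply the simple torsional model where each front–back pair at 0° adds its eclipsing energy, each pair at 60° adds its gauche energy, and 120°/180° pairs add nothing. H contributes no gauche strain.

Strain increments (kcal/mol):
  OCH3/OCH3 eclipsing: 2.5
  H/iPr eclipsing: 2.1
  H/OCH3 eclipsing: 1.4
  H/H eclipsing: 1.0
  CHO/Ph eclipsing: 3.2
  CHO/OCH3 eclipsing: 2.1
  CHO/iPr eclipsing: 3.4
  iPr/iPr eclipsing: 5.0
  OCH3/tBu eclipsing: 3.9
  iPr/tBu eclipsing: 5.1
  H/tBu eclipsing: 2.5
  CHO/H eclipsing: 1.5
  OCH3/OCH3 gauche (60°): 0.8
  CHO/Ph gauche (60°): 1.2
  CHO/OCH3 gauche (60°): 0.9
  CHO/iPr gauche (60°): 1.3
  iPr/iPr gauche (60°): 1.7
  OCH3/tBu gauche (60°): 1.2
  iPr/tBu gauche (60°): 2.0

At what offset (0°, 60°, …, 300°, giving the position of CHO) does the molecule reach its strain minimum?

CHO at 0° (eclipsed): iPr(0°)/CHO(0°) eclipsed 3.4; H(120°)/tBu(120°) eclipsed 2.5; OCH3(240°)/H(240°) eclipsed 1.4 → 7.3 kcal/mol.
CHO at 60° (staggered): iPr(0°)/CHO(60°) gauche 1.3; OCH3(240°)/tBu(180°) gauche 1.2 → 2.5 kcal/mol.
CHO at 120° (eclipsed): iPr(0°)/H(0°) eclipsed 2.1; H(120°)/CHO(120°) eclipsed 1.5; OCH3(240°)/tBu(240°) eclipsed 3.9 → 7.5 kcal/mol.
CHO at 180° (staggered): iPr(0°)/tBu(300°) gauche 2.0; OCH3(240°)/CHO(180°) gauche 0.9; OCH3(240°)/tBu(300°) gauche 1.2 → 4.1 kcal/mol.
CHO at 240° (eclipsed): iPr(0°)/tBu(0°) eclipsed 5.1; H(120°)/H(120°) eclipsed 1.0; OCH3(240°)/CHO(240°) eclipsed 2.1 → 8.2 kcal/mol.
CHO at 300° (staggered): iPr(0°)/CHO(300°) gauche 1.3; iPr(0°)/tBu(60°) gauche 2.0; OCH3(240°)/CHO(300°) gauche 0.9 → 4.2 kcal/mol.
The minimum (2.5 kcal/mol) occurs with CHO at 60°.

60°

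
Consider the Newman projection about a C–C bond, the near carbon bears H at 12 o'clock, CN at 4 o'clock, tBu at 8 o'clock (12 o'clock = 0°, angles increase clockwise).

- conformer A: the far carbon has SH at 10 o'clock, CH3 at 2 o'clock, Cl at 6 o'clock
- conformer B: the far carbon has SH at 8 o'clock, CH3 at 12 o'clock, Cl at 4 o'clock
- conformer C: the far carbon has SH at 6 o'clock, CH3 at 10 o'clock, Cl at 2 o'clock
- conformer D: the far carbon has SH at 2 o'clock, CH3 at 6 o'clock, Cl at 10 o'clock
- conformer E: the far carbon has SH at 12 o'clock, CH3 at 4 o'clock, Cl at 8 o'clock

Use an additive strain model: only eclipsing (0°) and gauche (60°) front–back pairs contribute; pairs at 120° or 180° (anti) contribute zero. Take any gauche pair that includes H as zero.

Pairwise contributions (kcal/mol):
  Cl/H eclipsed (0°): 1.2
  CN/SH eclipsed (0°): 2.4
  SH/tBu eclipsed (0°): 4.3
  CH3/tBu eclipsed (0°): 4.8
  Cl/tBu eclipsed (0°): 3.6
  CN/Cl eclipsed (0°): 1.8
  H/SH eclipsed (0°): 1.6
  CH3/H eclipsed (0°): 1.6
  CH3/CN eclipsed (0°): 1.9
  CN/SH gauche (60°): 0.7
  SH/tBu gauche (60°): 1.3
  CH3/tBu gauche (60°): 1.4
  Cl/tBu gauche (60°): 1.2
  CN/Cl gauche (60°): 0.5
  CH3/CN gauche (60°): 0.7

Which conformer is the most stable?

A

A is staggered. CN at 120° is gauche with CH3 at 60° (0.7); CN at 120° is gauche with Cl at 180° (0.5); tBu at 240° is gauche with SH at 300° (1.3); tBu at 240° is gauche with Cl at 180° (1.2). Total 3.7 kcal/mol.
B is eclipsed. H at 0° is eclipsed with CH3 at 0° (1.6); CN at 120° is eclipsed with Cl at 120° (1.8); tBu at 240° is eclipsed with SH at 240° (4.3). Total 7.7 kcal/mol.
C is staggered. CN at 120° is gauche with SH at 180° (0.7); CN at 120° is gauche with Cl at 60° (0.5); tBu at 240° is gauche with SH at 180° (1.3); tBu at 240° is gauche with CH3 at 300° (1.4). Total 3.9 kcal/mol.
D is staggered. CN at 120° is gauche with SH at 60° (0.7); CN at 120° is gauche with CH3 at 180° (0.7); tBu at 240° is gauche with CH3 at 180° (1.4); tBu at 240° is gauche with Cl at 300° (1.2). Total 4.0 kcal/mol.
E is eclipsed. H at 0° is eclipsed with SH at 0° (1.6); CN at 120° is eclipsed with CH3 at 120° (1.9); tBu at 240° is eclipsed with Cl at 240° (3.6). Total 7.1 kcal/mol.
A has the lowest total (3.7 kcal/mol).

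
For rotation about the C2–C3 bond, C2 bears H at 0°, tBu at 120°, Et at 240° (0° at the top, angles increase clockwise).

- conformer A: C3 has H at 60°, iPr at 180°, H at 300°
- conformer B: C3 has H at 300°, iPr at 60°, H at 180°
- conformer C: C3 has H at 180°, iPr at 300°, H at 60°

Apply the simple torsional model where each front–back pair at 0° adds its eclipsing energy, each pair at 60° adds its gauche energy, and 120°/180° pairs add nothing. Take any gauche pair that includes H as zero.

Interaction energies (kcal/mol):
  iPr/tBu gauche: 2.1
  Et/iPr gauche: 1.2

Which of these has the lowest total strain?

A (staggered): tBu(120°)/iPr(180°) gauche 2.1; Et(240°)/iPr(180°) gauche 1.2 → 3.3 kcal/mol.
B (staggered): tBu(120°)/iPr(60°) gauche 2.1 → 2.1 kcal/mol.
C (staggered): Et(240°)/iPr(300°) gauche 1.2 → 1.2 kcal/mol.
C has the lowest total (1.2 kcal/mol).

C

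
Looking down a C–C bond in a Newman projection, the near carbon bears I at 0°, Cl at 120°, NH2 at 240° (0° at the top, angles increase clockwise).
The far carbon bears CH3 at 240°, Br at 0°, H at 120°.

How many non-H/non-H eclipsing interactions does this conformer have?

2

Non-H eclipsing pairs: I(0°)/Br(0°); NH2(240°)/CH3(240°) — 2 interactions.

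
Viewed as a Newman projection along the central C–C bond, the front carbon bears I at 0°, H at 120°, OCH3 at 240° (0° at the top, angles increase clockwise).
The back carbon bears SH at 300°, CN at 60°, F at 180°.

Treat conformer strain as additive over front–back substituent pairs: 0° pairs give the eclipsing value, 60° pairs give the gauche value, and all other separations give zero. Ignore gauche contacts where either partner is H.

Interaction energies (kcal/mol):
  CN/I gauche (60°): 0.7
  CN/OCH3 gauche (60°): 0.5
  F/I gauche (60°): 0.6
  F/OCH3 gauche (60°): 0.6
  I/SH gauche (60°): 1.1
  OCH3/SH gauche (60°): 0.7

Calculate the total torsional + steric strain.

3.1 kcal/mol

This conformer (staggered): I–SH gauche, I–CN gauche, OCH3–SH gauche, OCH3–F gauche; 1.1 + 0.7 + 0.7 + 0.6 = 3.1 kcal/mol.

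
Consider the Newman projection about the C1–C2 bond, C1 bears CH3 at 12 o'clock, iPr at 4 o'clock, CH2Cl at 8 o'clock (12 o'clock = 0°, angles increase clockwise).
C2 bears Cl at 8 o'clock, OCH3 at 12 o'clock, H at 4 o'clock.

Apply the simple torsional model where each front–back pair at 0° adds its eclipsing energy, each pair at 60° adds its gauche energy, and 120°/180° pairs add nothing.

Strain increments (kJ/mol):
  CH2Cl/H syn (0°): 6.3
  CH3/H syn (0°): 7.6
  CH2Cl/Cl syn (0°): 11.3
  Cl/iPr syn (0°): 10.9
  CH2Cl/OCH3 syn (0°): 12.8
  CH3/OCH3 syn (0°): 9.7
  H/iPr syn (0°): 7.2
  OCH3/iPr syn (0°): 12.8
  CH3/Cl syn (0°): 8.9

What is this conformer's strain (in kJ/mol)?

This conformer (eclipsed): CH3(0°)/OCH3(0°) eclipsed 9.7; iPr(120°)/H(120°) eclipsed 7.2; CH2Cl(240°)/Cl(240°) eclipsed 11.3 → 28.2 kJ/mol.

28.2 kJ/mol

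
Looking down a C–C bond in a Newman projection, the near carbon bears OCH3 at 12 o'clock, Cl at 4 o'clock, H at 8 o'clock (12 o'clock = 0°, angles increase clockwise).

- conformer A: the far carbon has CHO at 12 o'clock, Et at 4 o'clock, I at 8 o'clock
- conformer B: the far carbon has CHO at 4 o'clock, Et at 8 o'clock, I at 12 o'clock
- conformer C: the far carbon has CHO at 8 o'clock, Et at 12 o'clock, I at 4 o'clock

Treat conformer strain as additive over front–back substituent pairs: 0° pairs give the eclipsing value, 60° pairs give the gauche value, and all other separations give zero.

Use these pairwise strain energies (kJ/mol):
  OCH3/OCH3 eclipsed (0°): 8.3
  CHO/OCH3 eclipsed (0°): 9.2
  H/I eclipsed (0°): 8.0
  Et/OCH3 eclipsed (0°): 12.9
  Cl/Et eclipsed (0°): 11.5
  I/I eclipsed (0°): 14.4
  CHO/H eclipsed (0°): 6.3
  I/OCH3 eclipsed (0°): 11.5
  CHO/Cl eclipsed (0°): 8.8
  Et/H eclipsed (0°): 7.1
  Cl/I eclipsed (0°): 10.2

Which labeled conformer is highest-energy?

C

A is eclipsed. OCH3 at 0° is eclipsed with CHO at 0° (9.2); Cl at 120° is eclipsed with Et at 120° (11.5); H at 240° is eclipsed with I at 240° (8.0). Total 28.7 kJ/mol.
B is eclipsed. OCH3 at 0° is eclipsed with I at 0° (11.5); Cl at 120° is eclipsed with CHO at 120° (8.8); H at 240° is eclipsed with Et at 240° (7.1). Total 27.4 kJ/mol.
C is eclipsed. OCH3 at 0° is eclipsed with Et at 0° (12.9); Cl at 120° is eclipsed with I at 120° (10.2); H at 240° is eclipsed with CHO at 240° (6.3). Total 29.4 kJ/mol.
C has the highest total (29.4 kJ/mol).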